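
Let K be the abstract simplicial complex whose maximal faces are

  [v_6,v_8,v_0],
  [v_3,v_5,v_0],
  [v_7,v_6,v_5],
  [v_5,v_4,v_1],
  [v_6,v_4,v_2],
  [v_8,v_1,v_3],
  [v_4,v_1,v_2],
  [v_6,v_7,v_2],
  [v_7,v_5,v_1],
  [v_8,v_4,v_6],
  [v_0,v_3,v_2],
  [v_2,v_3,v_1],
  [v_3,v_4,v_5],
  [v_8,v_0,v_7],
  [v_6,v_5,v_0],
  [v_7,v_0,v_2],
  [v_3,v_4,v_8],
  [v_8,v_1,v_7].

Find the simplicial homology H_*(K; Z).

H_0 ≅ Z,  H_1 ≅ Z ⊕ Z/2Z,  H_2 = 0.

Order the vertices as v_0 < v_1 < v_2 < v_3 < v_4 < v_5 < v_6 < v_7 < v_8. Listing each simplex with vertices in this order, K has dimension 2 with simplices:

  0-simplices (9): [v_0], [v_1], [v_2], [v_3], [v_4], [v_5], [v_6], [v_7], [v_8]
  1-simplices (27): (27 of them)
  2-simplices (18): (18 of them)

so the chain groups are C_0 ≅ Z^9, C_1 ≅ Z^27, C_2 ≅ Z^18.

The boundary map ∂_1: C_1 → C_0 maps an edge to its endpoints' difference, ∂[p,q] = q − p. For instance
  ∂[v_3,v_5] = [v_5] − [v_3].
The 9×27 boundary matrix has rank 8 and Smith normal form diag(1,1,1,1,1,1,1,1).

∂_2: C_2 → C_1 maps a triangle to the signed sum of its edges. For instance
  ∂[v_1,v_2,v_3] = [v_2,v_3] − [v_1,v_3] + [v_1,v_2],
  ∂[v_5,v_6,v_7] = [v_6,v_7] − [v_5,v_7] + [v_5,v_6].
The resulting 27×18 matrix has rank 18, and its Smith normal form has invariant factors (1,1,1,1,1,1,1,1,1,1,1,1,1,1,1,1,1,2).

Computing H_k = (kernel of ∂_k) / (image of ∂_{k+1}):

  H_0: rank C_0 − rank ∂_1 = 9 − 8 = 1, and the invariant factors of ∂_1 are all 1, so H_0 ≅ Z.
  H_1: rank ker ∂_1 − rank ∂_2 = (27 − 8) − 18 = 1, and ∂_2 has invariant factor 2 > 1, so H_1 ≅ Z ⊕ Z/2Z.
  H_2: rank ker ∂_2 − rank ∂_3 = (18 − 18) − 0 = 0, and there is no ∂_3, so H_2 ≅ 0.

(K is a triangulation of the Klein bottle.)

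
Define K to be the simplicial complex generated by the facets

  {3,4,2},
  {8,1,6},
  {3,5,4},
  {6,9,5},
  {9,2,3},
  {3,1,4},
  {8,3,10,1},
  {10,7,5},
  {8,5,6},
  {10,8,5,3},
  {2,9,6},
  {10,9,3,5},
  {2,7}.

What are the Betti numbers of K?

Take the total order 1 < 2 < 3 < 4 < 5 < 6 < 7 < 8 < 9 < 10 on the vertex set. Then K (dimension 3) consists of the simplices:

  0-simplices (10): [1], [2], [3], [4], [5], [6], [7], [8], [9], [10]
  1-simplices (26): (26 of them)
  2-simplices (19): (19 of them)
  3-simplices (3): [1,3,8,10], [3,5,8,10], [3,5,9,10]

so the chain groups are C_0 ≅ Z^10, C_1 ≅ Z^26, C_2 ≅ Z^19, C_3 ≅ Z^3.

Boundary ∂_1: C_1 → C_0 sends each edge [p,q] (with p < q) to q − p.
As a 10×26 matrix over Z this has rank 9, with invariant factors (1,1,1,1,1,1,1,1,1).

∂_2: C_2 → C_1 sends each 2-simplex [p,q,r] to [q,r] − [p,r] + [p,q]. For instance
  ∂[5,6,9] = [6,9] − [5,9] + [5,6],
  ∂[5,7,10] = [7,10] − [5,10] + [5,7].
As a 26×19 matrix over Z this has rank 16, with invariant factors (1,1,1,1,1,1,1,1,1,1,1,1,1,1,1,1).

Boundary ∂_3: C_3 → C_2 sends each 3-simplex σ to the alternating sum Σ_i (−1)^i (σ with its i-th vertex removed). For instance
  ∂[1,3,8,10] = [3,8,10] − [1,8,10] + [1,3,10] − [1,3,8],
  ∂[3,5,9,10] = [5,9,10] − [3,9,10] + [3,5,10] − [3,5,9].
The resulting 19×3 matrix has rank 3, and its Smith normal form has invariant factors (1,1,1).

Reading off H_k = ker ∂_k / im ∂_{k+1}:

  H_0: rank C_0 − rank ∂_1 = 10 − 9 = 1, and the invariant factors of ∂_1 are all 1, so H_0 ≅ Z.
  H_1: rank ker ∂_1 − rank ∂_2 = (26 − 9) − 16 = 1, and the invariant factors of ∂_2 are all 1, so H_1 ≅ Z.
  H_2: rank ker ∂_2 − rank ∂_3 = (19 − 16) − 3 = 0, and the invariant factors of ∂_3 are all 1, so H_2 ≅ 0.
  H_3: rank ker ∂_3 − rank ∂_4 = (3 − 3) − 0 = 0, and there is no ∂_4, so H_3 ≅ 0.

Hence the Betti numbers are b_0 = 1, b_1 = 1, b_2 = 0, b_3 = 0.

b_0 = 1, b_1 = 1, b_2 = 0, b_3 = 0.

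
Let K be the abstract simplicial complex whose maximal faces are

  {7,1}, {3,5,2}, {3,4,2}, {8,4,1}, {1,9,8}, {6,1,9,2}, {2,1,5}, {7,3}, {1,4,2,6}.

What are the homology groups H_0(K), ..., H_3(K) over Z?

H_0 = Z,  H_1 = Z,  H_2 = 0,  H_3 = 0.

Fix the vertex order 1 < 2 < 3 < 4 < 5 < 6 < 7 < 8 < 9 and write every simplex with vertices in increasing order. Then dim K = 3 and the simplices of K are:

  0-simplices (9): [1], [2], [3], [4], [5], [6], [7], [8], [9]
  1-simplices (19): [1,2], [1,4], [1,5], [1,6], [1,7], [1,8], [1,9], [2,3], [2,4], [2,5], [2,6], [2,9], [3,4], [3,5], [3,7], [4,6], [4,8], [6,9], [8,9]
  2-simplices (12): [1,2,4], [1,2,5], [1,2,6], [1,2,9], [1,4,6], [1,4,8], [1,6,9], [1,8,9], [2,3,4], [2,3,5], [2,4,6], [2,6,9]
  3-simplices (2): [1,2,4,6], [1,2,6,9]

giving chain groups C_0 ≅ Z^9, C_1 ≅ Z^19, C_2 ≅ Z^12, C_3 ≅ Z^2.

∂_1: C_1 → C_0 sends each edge [p,q] (with p < q) to q − p. For instance
  ∂[2,5] = [5] − [2].
This gives a 9×19 integer matrix of rank 8; reducing to Smith normal form yields diagonal entries (1,1,1,1,1,1,1,1).

The boundary map ∂_2: C_2 → C_1 sends each 2-simplex [p,q,r] to [q,r] − [p,r] + [p,q]. For instance
  ∂[1,4,8] = [4,8] − [1,8] + [1,4],
  ∂[1,4,6] = [4,6] − [1,6] + [1,4].
This gives a 19×12 integer matrix of rank 10; reducing to Smith normal form yields diagonal entries (1,1,1,1,1,1,1,1,1,1).

Boundary ∂_3: C_3 → C_2 sends each 3-simplex σ to the alternating sum Σ_i (−1)^i (σ with its i-th vertex removed). For instance
  ∂[1,2,4,6] = [2,4,6] − [1,4,6] + [1,2,6] − [1,2,4],
  ∂[1,2,6,9] = [2,6,9] − [1,6,9] + [1,2,9] − [1,2,6].
The 12×2 boundary matrix has rank 2 and Smith normal form diag(1,1).

Now H_k = ker ∂_k / im ∂_{k+1}, so:

  H_0: rank C_0 − rank ∂_1 = 9 − 8 = 1, and the invariant factors of ∂_1 are all 1, so H_0 ≅ Z.
  H_1: rank ker ∂_1 − rank ∂_2 = (19 − 8) − 10 = 1, and the invariant factors of ∂_2 are all 1, so H_1 ≅ Z.
  H_2: rank ker ∂_2 − rank ∂_3 = (12 − 10) − 2 = 0, and the invariant factors of ∂_3 are all 1, so H_2 ≅ 0.
  H_3: rank ker ∂_3 − rank ∂_4 = (2 − 2) − 0 = 0, and there is no ∂_4, so H_3 ≅ 0.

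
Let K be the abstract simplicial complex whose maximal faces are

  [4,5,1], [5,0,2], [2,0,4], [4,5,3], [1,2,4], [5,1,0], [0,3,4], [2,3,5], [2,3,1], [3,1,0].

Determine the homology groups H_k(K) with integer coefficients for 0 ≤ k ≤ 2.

Fix the vertex order 0 < 1 < 2 < 3 < 4 < 5 and write every simplex with vertices in increasing order. Then dim K = 2 and the simplices of K are:

  0-simplices (6): [0], [1], [2], [3], [4], [5]
  1-simplices (15): [0,1], [0,2], [0,3], [0,4], [0,5], [1,2], [1,3], [1,4], [1,5], [2,3], [2,4], [2,5], [3,4], [3,5], [4,5]
  2-simplices (10): [0,1,3], [0,1,5], [0,2,4], [0,2,5], [0,3,4], [1,2,3], [1,2,4], [1,4,5], [2,3,5], [3,4,5]

Hence C_0 ≅ Z^6, C_1 ≅ Z^15, C_2 ≅ Z^10.

Boundary ∂_1: C_1 → C_0 is given by ∂[p,q] = [q] − [p]. For instance
  ∂[1,4] = [4] − [1].
The 6×15 boundary matrix has rank 5 and Smith normal form diag(1,1,1,1,1).

∂_2: C_2 → C_1 maps a triangle to the signed sum of its edges. For instance
  ∂[0,3,4] = [3,4] − [0,4] + [0,3],
  ∂[2,3,5] = [3,5] − [2,5] + [2,3].
The 15×10 boundary matrix has rank 10 and Smith normal form diag(1,1,1,1,1,1,1,1,1,2).

From H_k ≅ ker(∂_k) / im(∂_{k+1}) we obtain:

  H_0: rank C_0 − rank ∂_1 = 6 − 5 = 1, and the invariant factors of ∂_1 are all 1, so H_0 = Z.
  H_1: rank ker ∂_1 − rank ∂_2 = (15 − 5) − 10 = 0, and ∂_2 has invariant factor 2 > 1, so H_1 = Z/2.
  H_2: rank ker ∂_2 − rank ∂_3 = (10 − 10) − 0 = 0, and there is no ∂_3, so H_2 = 0.

As a check, the Euler characteristic is 6 − 15 + 10 = 1, which agrees with 1 − 0 + 0 = 1.

H_0 ≅ Z,  H_1 ≅ Z/2,  H_2 = 0.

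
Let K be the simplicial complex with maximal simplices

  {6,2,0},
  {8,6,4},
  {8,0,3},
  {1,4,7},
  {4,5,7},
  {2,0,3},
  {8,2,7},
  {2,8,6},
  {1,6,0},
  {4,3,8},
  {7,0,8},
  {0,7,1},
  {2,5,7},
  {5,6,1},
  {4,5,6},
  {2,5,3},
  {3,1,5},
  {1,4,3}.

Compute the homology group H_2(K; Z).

We work with the vertex ordering 0 < 1 < 2 < 3 < 4 < 5 < 6 < 7 < 8. The simplices of K, each written with vertices in increasing order, are:

  0-simplices (9): [0], [1], [2], [3], [4], [5], [6], [7], [8]
  1-simplices (27): (27 of them)
  2-simplices (18): [0,1,6], [0,1,7], [0,2,3], [0,2,6], [0,3,8], [0,7,8], [1,3,4], [1,3,5], [1,4,7], [1,5,6], [2,3,5], [2,5,7], [2,6,8], [2,7,8], [3,4,8], [4,5,6], [4,5,7], [4,6,8]

Hence C_0 ≅ Z^9, C_1 ≅ Z^27, C_2 ≅ Z^18.

Boundary ∂_1: C_1 → C_0 sends each edge [p,q] (with p < q) to q − p.
The 9×27 boundary matrix has rank 8 and Smith normal form diag(1,1,1,1,1,1,1,1).

The boundary map ∂_2: C_2 → C_1 acts by ∂[p,q,r] = [q,r] − [p,r] + [p,q]. For instance
  ∂[2,6,8] = [6,8] − [2,8] + [2,6],
  ∂[0,3,8] = [3,8] − [0,8] + [0,3].
The 27×18 boundary matrix has rank 18 and Smith normal form diag(1,1,1,1,1,1,1,1,1,1,1,1,1,1,1,1,1,2).

From H_k ≅ ker(∂_k) / im(∂_{k+1}) we obtain:

  H_2: rank ker ∂_2 − rank ∂_3 = (18 − 18) − 0 = 0, and there is no ∂_3, so H_2 = 0.

H_2 = 0.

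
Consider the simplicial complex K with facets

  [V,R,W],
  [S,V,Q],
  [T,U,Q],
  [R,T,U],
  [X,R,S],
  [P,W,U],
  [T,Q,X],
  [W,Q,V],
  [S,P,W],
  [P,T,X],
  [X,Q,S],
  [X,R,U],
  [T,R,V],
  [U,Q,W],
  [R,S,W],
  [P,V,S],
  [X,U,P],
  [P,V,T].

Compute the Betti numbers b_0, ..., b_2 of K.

Order the vertices as P < Q < R < S < T < U < V < W < X. Listing each simplex with vertices in this order, K has dimension 2 with simplices:

  0-simplices (9): P, Q, R, S, T, U, V, W, X
  1-simplices (27): PS, PT, PU, PV, PW, PX, QS, QT, QU, QV, QW, QX, RS, RT, RU, RV, RW, RX, SV, SW, SX, TU, TV, TX, UW, UX, VW
  2-simplices (18): PSV, PSW, PTV, PTX, PUW, PUX, QSV, QSX, QTU, QTX, QUW, QVW, RSW, RSX, RTU, RTV, RUX, RVW

Hence C_0 ≅ Z^9, C_1 ≅ Z^27, C_2 ≅ Z^18.

Boundary ∂_1: C_1 → C_0 sends each edge [p,q] (with p < q) to q − p. For instance
  ∂RV = V − R.
As a 9×27 matrix over Z this has rank 8, with invariant factors (1,1,1,1,1,1,1,1).

Boundary ∂_2: C_2 → C_1 acts by ∂[p,q,r] = [q,r] − [p,r] + [p,q]. For instance
  ∂RSX = SX − RX + RS,
  ∂RTV = TV − RV + RT.
This gives a 27×18 integer matrix of rank 18; reducing to Smith normal form yields diagonal entries (1,1,1,1,1,1,1,1,1,1,1,1,1,1,1,1,1,2).

Computing H_k = (kernel of ∂_k) / (image of ∂_{k+1}):

  H_0: rank C_0 − rank ∂_1 = 9 − 8 = 1, and the invariant factors of ∂_1 are all 1, so H_0 ≅ Z.
  H_1: rank ker ∂_1 − rank ∂_2 = (27 − 8) − 18 = 1, and ∂_2 has invariant factor 2 > 1, so H_1 ≅ Z ⊕ Z_2.
  H_2: rank ker ∂_2 − rank ∂_3 = (18 − 18) − 0 = 0, and there is no ∂_3, so H_2 ≅ 0.

(K is a triangulation of the Klein bottle.)

Hence the Betti numbers are b_0 = 1, b_1 = 1, b_2 = 0.

b_0 = 1, b_1 = 1, b_2 = 0.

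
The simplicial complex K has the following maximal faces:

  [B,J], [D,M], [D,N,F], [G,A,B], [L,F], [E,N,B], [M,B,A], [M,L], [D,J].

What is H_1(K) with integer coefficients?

H_1 ≅ Z^3.

Order the vertices as A < B < D < E < F < G < J < L < M < N. Listing each simplex with vertices in this order, K has dimension 2 with simplices:

  0-simplices (10): A, B, D, E, F, G, J, L, M, N
  1-simplices (16): AB, AG, AM, BE, BG, BJ, BM, BN, DF, DJ, DM, DN, EN, FL, FN, LM
  2-simplices (4): ABG, ABM, BEN, DFN

giving chain groups C_0 ≅ Z^10, C_1 ≅ Z^16, C_2 ≅ Z^4.

The boundary map ∂_1: C_1 → C_0 maps an edge to its endpoints' difference, ∂[p,q] = q − p.
The 10×16 boundary matrix has rank 9 and Smith normal form diag(1,1,1,1,1,1,1,1,1).

Boundary ∂_2: C_2 → C_1 maps a triangle to the signed sum of its edges. For instance
  ∂DFN = FN − DN + DF,
  ∂ABG = BG − AG + AB.
The 16×4 boundary matrix has rank 4 and Smith normal form diag(1,1,1,1).

Computing H_k = (kernel of ∂_k) / (image of ∂_{k+1}):

  H_1: rank ker ∂_1 − rank ∂_2 = (16 − 9) − 4 = 3, and the invariant factors of ∂_2 are all 1, so H_1 = Z^3.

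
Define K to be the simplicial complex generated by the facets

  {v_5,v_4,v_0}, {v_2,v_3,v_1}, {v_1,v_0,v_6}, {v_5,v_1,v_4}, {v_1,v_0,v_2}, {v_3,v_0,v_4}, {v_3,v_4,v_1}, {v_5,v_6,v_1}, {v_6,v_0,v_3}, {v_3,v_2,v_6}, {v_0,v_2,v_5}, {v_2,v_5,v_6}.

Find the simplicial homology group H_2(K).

Take the total order v_0 < v_1 < v_2 < v_3 < v_4 < v_5 < v_6 on the vertex set. Then K (dimension 2) consists of the simplices:

  0-simplices (7): [v_0], [v_1], [v_2], [v_3], [v_4], [v_5], [v_6]
  1-simplices (18): (18 of them)
  2-simplices (12): (12 of them)

giving chain groups C_0 ≅ Z^7, C_1 ≅ Z^18, C_2 ≅ Z^12.

∂_1: C_1 → C_0 sends each edge [p,q] (with p < q) to q − p.
This gives a 7×18 integer matrix of rank 6; reducing to Smith normal form yields diagonal entries (1,1,1,1,1,1).

∂_2: C_2 → C_1 maps a triangle to the signed sum of its edges. For instance
  ∂[v_0,v_3,v_4] = [v_3,v_4] − [v_0,v_4] + [v_0,v_3],
  ∂[v_0,v_1,v_6] = [v_1,v_6] − [v_0,v_6] + [v_0,v_1].
The 18×12 boundary matrix has rank 12 and Smith normal form diag(1,1,1,1,1,1,1,1,1,1,1,2).

Reading off H_k = ker ∂_k / im ∂_{k+1}:

  H_2: rank ker ∂_2 − rank ∂_3 = (12 − 12) − 0 = 0, and there is no ∂_3, so H_2 ≅ 0.

H_2 = 0.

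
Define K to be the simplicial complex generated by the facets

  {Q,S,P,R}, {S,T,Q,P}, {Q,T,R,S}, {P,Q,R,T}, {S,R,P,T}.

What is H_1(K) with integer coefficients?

K has 5 vertices, 10 edges, 10 triangles, 5 3-simplices.
rank ∂_1 = 4, rank ∂_2 = 6 ⇒ b_1 = 10 − 4 − 6 = 0; all invariant factors of ∂_2 are 1 so no torsion. So H_1 = 0.

H_1 = 0.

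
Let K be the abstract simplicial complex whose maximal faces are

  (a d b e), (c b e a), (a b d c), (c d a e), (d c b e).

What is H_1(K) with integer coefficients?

Order the vertices as a < b < c < d < e. Listing each simplex with vertices in this order, K has dimension 3 with simplices:

  0-simplices (5): a, b, c, d, e
  1-simplices (10): ab, ac, ad, ae, bc, bd, be, cd, ce, de
  2-simplices (10): abc, abd, abe, acd, ace, ade, bcd, bce, bde, cde
  3-simplices (5): abcd, abce, abde, acde, bcde

giving chain groups C_0 ≅ Z^5, C_1 ≅ Z^10, C_2 ≅ Z^10, C_3 ≅ Z^5.

The boundary map ∂_1: C_1 → C_0 sends each edge [p,q] (with p < q) to q − p. For instance
  ∂ae = e − a.
The 5×10 boundary matrix has rank 4 and Smith normal form diag(1,1,1,1).

The boundary map ∂_2: C_2 → C_1 acts by ∂[p,q,r] = [q,r] − [p,r] + [p,q]. For instance
  ∂cde = de − ce + cd,
  ∂bcd = cd − bd + bc.
The resulting 10×10 matrix has rank 6, and its Smith normal form has invariant factors (1,1,1,1,1,1).

∂_3: C_3 → C_2 sends each 3-simplex σ to the alternating sum Σ_i (−1)^i (σ with its i-th vertex removed). For instance
  ∂abce = bce − ace + abe − abc,
  ∂bcde = cde − bde + bce − bcd.
As a 10×5 matrix over Z this has rank 4, with invariant factors (1,1,1,1).

Computing H_k = (kernel of ∂_k) / (image of ∂_{k+1}):

  H_1: rank ker ∂_1 − rank ∂_2 = (10 − 4) − 6 = 0, and the invariant factors of ∂_2 are all 1, so H_1 = 0.

H_1 ≅ 0.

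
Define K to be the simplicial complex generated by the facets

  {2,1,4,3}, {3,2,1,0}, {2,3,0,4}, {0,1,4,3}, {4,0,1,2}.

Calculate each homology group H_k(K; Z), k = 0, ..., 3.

K has 5 vertices, 10 edges, 10 triangles, 5 3-simplices.
rank ∂_0 = 0, rank ∂_1 = 4 ⇒ b_0 = 5 − 0 − 4 = 1; all invariant factors of ∂_1 are 1 so no torsion. So H_0 = Z.
rank ∂_1 = 4, rank ∂_2 = 6 ⇒ b_1 = 10 − 4 − 6 = 0; all invariant factors of ∂_2 are 1 so no torsion. So H_1 = 0.
rank ∂_2 = 6, rank ∂_3 = 4 ⇒ b_2 = 10 − 6 − 4 = 0; all invariant factors of ∂_3 are 1 so no torsion. So H_2 = 0.
rank ∂_3 = 4, rank ∂_4 = 0 ⇒ b_3 = 5 − 4 − 0 = 1. So H_3 = Z.

H_0 = Z,  H_1 = 0,  H_2 = 0,  H_3 = Z.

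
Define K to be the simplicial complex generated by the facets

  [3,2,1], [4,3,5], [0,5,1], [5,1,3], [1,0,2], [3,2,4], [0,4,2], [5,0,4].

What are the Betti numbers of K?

K has 6 vertices, 12 edges, 8 triangles.
rank ∂_0 = 0, rank ∂_1 = 5 ⇒ b_0 = 6 − 0 − 5 = 1; all invariant factors of ∂_1 are 1 so no torsion. So H_0 ≅ Z.
rank ∂_1 = 5, rank ∂_2 = 7 ⇒ b_1 = 12 − 5 − 7 = 0; all invariant factors of ∂_2 are 1 so no torsion. So H_1 ≅ 0.
rank ∂_2 = 7, rank ∂_3 = 0 ⇒ b_2 = 8 − 7 − 0 = 1. So H_2 ≅ Z.

b_0 = 1, b_1 = 0, b_2 = 1.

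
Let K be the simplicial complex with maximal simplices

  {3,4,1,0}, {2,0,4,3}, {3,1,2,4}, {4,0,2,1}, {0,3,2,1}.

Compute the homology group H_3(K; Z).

We work with the vertex ordering 0 < 1 < 2 < 3 < 4. The simplices of K, each written with vertices in increasing order, are:

  0-simplices (5): [0], [1], [2], [3], [4]
  1-simplices (10): [0,1], [0,2], [0,3], [0,4], [1,2], [1,3], [1,4], [2,3], [2,4], [3,4]
  2-simplices (10): [0,1,2], [0,1,3], [0,1,4], [0,2,3], [0,2,4], [0,3,4], [1,2,3], [1,2,4], [1,3,4], [2,3,4]
  3-simplices (5): [0,1,2,3], [0,1,2,4], [0,1,3,4], [0,2,3,4], [1,2,3,4]

so the chain groups are C_0 ≅ Z^5, C_1 ≅ Z^10, C_2 ≅ Z^10, C_3 ≅ Z^5.

The boundary map ∂_1: C_1 → C_0 is given by ∂[p,q] = [q] − [p].
The 5×10 boundary matrix has rank 4 and Smith normal form diag(1,1,1,1).

Boundary ∂_2: C_2 → C_1 maps a triangle to the signed sum of its edges. For instance
  ∂[0,3,4] = [3,4] − [0,4] + [0,3],
  ∂[0,1,2] = [1,2] − [0,2] + [0,1].
This gives a 10×10 integer matrix of rank 6; reducing to Smith normal form yields diagonal entries (1,1,1,1,1,1).

Boundary ∂_3: C_3 → C_2 sends each 3-simplex σ to the alternating sum Σ_i (−1)^i (σ with its i-th vertex removed). For instance
  ∂[0,1,2,3] = [1,2,3] − [0,2,3] + [0,1,3] − [0,1,2],
  ∂[0,1,2,4] = [1,2,4] − [0,2,4] + [0,1,4] − [0,1,2].
As a 10×5 matrix over Z this has rank 4, with invariant factors (1,1,1,1).

Reading off H_k = ker ∂_k / im ∂_{k+1}:

  H_3: rank ker ∂_3 − rank ∂_4 = (5 − 4) − 0 = 1, and there is no ∂_4, so H_3 = Z.

(K is a triangulation of the 3-sphere S^3.)

H_3 ≅ Z.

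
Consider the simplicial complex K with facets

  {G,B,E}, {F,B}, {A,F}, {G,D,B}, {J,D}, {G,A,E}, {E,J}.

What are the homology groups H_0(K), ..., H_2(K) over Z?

Order the vertices as A < B < D < E < F < G < J. Listing each simplex with vertices in this order, K has dimension 2 with simplices:

  0-simplices (7): A, B, D, E, F, G, J
  1-simplices (11): AE, AF, AG, BD, BE, BF, BG, DG, DJ, EG, EJ
  2-simplices (3): AEG, BDG, BEG

giving chain groups C_0 ≅ Z^7, C_1 ≅ Z^11, C_2 ≅ Z^3.

Boundary ∂_1: C_1 → C_0 sends each edge [p,q] (with p < q) to q − p.
This gives a 7×11 integer matrix of rank 6; reducing to Smith normal form yields diagonal entries (1,1,1,1,1,1).

∂_2: C_2 → C_1 sends each 2-simplex [p,q,r] to [q,r] − [p,r] + [p,q]. For instance
  ∂BEG = EG − BG + BE,
  ∂BDG = DG − BG + BD.
As a 11×3 matrix over Z this has rank 3, with invariant factors (1,1,1).

Reading off H_k = ker ∂_k / im ∂_{k+1}:

  H_0: rank C_0 − rank ∂_1 = 7 − 6 = 1, and the invariant factors of ∂_1 are all 1, so H_0 = Z.
  H_1: rank ker ∂_1 − rank ∂_2 = (11 − 6) − 3 = 2, and the invariant factors of ∂_2 are all 1, so H_1 = Z^2.
  H_2: rank ker ∂_2 − rank ∂_3 = (3 − 3) − 0 = 0, and there is no ∂_3, so H_2 = 0.

H_0 = Z,  H_1 = Z^2,  H_2 = 0.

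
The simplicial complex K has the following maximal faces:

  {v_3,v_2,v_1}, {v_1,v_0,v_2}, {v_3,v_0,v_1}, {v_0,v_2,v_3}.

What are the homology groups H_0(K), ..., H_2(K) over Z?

H_0 ≅ Z,  H_1 = 0,  H_2 ≅ Z.

We work with the vertex ordering v_0 < v_1 < v_2 < v_3. The simplices of K, each written with vertices in increasing order, are:

  0-simplices (4): [v_0], [v_1], [v_2], [v_3]
  1-simplices (6): [v_0,v_1], [v_0,v_2], [v_0,v_3], [v_1,v_2], [v_1,v_3], [v_2,v_3]
  2-simplices (4): [v_0,v_1,v_2], [v_0,v_1,v_3], [v_0,v_2,v_3], [v_1,v_2,v_3]

Hence C_0 ≅ Z^4, C_1 ≅ Z^6, C_2 ≅ Z^4.

Boundary ∂_1: C_1 → C_0 sends each edge [p,q] (with p < q) to q − p. For instance
  ∂[v_1,v_3] = [v_3] − [v_1].
This gives a 4×6 integer matrix of rank 3; reducing to Smith normal form yields diagonal entries (1,1,1).

Boundary ∂_2: C_2 → C_1 sends each 2-simplex [p,q,r] to [q,r] − [p,r] + [p,q]. For instance
  ∂[v_0,v_1,v_3] = [v_1,v_3] − [v_0,v_3] + [v_0,v_1],
  ∂[v_0,v_1,v_2] = [v_1,v_2] − [v_0,v_2] + [v_0,v_1].
As a 6×4 matrix over Z this has rank 3, with invariant factors (1,1,1).

Computing H_k = (kernel of ∂_k) / (image of ∂_{k+1}):

  H_0: rank C_0 − rank ∂_1 = 4 − 3 = 1, and the invariant factors of ∂_1 are all 1, so H_0 = Z.
  H_1: rank ker ∂_1 − rank ∂_2 = (6 − 3) − 3 = 0, and the invariant factors of ∂_2 are all 1, so H_1 = 0.
  H_2: rank ker ∂_2 − rank ∂_3 = (4 − 3) − 0 = 1, and there is no ∂_3, so H_2 = Z.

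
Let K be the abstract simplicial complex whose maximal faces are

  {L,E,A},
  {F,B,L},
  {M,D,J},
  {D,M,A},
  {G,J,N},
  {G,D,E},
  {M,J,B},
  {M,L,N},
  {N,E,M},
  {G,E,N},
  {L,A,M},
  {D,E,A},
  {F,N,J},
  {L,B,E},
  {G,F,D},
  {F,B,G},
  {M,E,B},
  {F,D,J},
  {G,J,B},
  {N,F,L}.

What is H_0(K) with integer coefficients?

H_0 = Z.

Take the total order A < B < D < E < F < G < J < L < M < N on the vertex set. Then K (dimension 2) consists of the simplices:

  0-simplices (10): A, B, D, E, F, G, J, L, M, N
  1-simplices (30): AD, AE, AL, AM, BE, BF, BG, BJ, BL, BM, DE, DF, DG, DJ, DM, EG, EL, EM, EN, FG, FJ, FL, FN, GJ, GN, JM, JN, LM, LN, MN
  2-simplices (20): ADE, ADM, AEL, ALM, BEL, BEM, BFG, BFL, BGJ, BJM, DEG, DFG, DFJ, DJM, EGN, EMN, FJN, FLN, GJN, LMN

so the chain groups are C_0 ≅ Z^10, C_1 ≅ Z^30, C_2 ≅ Z^20.

The boundary map ∂_1: C_1 → C_0 is given by ∂[p,q] = [q] − [p]. For instance
  ∂BG = G − B.
The resulting 10×30 matrix has rank 9, and its Smith normal form has invariant factors (1,1,1,1,1,1,1,1,1).

Boundary ∂_2: C_2 → C_1 acts by ∂[p,q,r] = [q,r] − [p,r] + [p,q]. For instance
  ∂BJM = JM − BM + BJ,
  ∂DEG = EG − DG + DE.
The resulting 30×20 matrix has rank 20, and its Smith normal form has invariant factors (1,1,1,1,1,1,1,1,1,1,1,1,1,1,1,1,1,1,1,2).

From H_k ≅ ker(∂_k) / im(∂_{k+1}) we obtain:

  H_0: rank C_0 − rank ∂_1 = 10 − 9 = 1, and the invariant factors of ∂_1 are all 1, so H_0 ≅ Z.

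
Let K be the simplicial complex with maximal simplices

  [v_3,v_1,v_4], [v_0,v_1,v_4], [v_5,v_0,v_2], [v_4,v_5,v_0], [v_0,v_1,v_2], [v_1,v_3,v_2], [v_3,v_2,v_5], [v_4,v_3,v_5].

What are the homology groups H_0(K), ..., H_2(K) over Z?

Take the total order v_0 < v_1 < v_2 < v_3 < v_4 < v_5 on the vertex set. Then K (dimension 2) consists of the simplices:

  0-simplices (6): [v_0], [v_1], [v_2], [v_3], [v_4], [v_5]
  1-simplices (12): [v_0,v_1], [v_0,v_2], [v_0,v_4], [v_0,v_5], [v_1,v_2], [v_1,v_3], [v_1,v_4], [v_2,v_3], [v_2,v_5], [v_3,v_4], [v_3,v_5], [v_4,v_5]
  2-simplices (8): [v_0,v_1,v_2], [v_0,v_1,v_4], [v_0,v_2,v_5], [v_0,v_4,v_5], [v_1,v_2,v_3], [v_1,v_3,v_4], [v_2,v_3,v_5], [v_3,v_4,v_5]

giving chain groups C_0 ≅ Z^6, C_1 ≅ Z^12, C_2 ≅ Z^8.

∂_1: C_1 → C_0 sends each edge [p,q] (with p < q) to q − p.
As a 6×12 matrix over Z this has rank 5, with invariant factors (1,1,1,1,1).

Boundary ∂_2: C_2 → C_1 sends each 2-simplex [p,q,r] to [q,r] − [p,r] + [p,q]. For instance
  ∂[v_0,v_2,v_5] = [v_2,v_5] − [v_0,v_5] + [v_0,v_2],
  ∂[v_0,v_4,v_5] = [v_4,v_5] − [v_0,v_5] + [v_0,v_4].
As a 12×8 matrix over Z this has rank 7, with invariant factors (1,1,1,1,1,1,1).

Reading off H_k = ker ∂_k / im ∂_{k+1}:

  H_0: rank C_0 − rank ∂_1 = 6 − 5 = 1, and the invariant factors of ∂_1 are all 1, so H_0 = Z.
  H_1: rank ker ∂_1 − rank ∂_2 = (12 − 5) − 7 = 0, and the invariant factors of ∂_2 are all 1, so H_1 = 0.
  H_2: rank ker ∂_2 − rank ∂_3 = (8 − 7) − 0 = 1, and there is no ∂_3, so H_2 = Z.

As a check, the Euler characteristic is 6 − 12 + 8 = 2, which agrees with 1 − 0 + 1 = 2.
(K is a triangulation of the 2-sphere S^2.)

H_0 ≅ Z,  H_1 = 0,  H_2 ≅ Z.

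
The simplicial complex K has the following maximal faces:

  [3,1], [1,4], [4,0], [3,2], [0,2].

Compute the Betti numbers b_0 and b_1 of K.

b_0 = 1, b_1 = 1.

Take the total order 0 < 1 < 2 < 3 < 4 on the vertex set. Then K (dimension 1) consists of the simplices:

  0-simplices (5): [0], [1], [2], [3], [4]
  1-simplices (5): [0,2], [0,4], [1,3], [1,4], [2,3]

Hence C_0 ≅ Z^5, C_1 ≅ Z^5.

∂_1: C_1 → C_0 maps an edge to its endpoints' difference, ∂[p,q] = q − p. For instance
  ∂[0,4] = [4] − [0].
As a 5×5 matrix over Z this has rank 4, with invariant factors (1,1,1,1).

Now H_k = ker ∂_k / im ∂_{k+1}, so:

  H_0: rank C_0 − rank ∂_1 = 5 − 4 = 1, and the invariant factors of ∂_1 are all 1, so H_0 ≅ Z.
  H_1: rank ker ∂_1 − rank ∂_2 = (5 − 4) − 0 = 1, and there is no ∂_2, so H_1 ≅ Z.

As a check, the Euler characteristic is 5 − 5 = 0, which agrees with 1 − 1 = 0.
(K is a triangulation of the circle S^1.)

Hence the Betti numbers are b_0 = 1, b_1 = 1.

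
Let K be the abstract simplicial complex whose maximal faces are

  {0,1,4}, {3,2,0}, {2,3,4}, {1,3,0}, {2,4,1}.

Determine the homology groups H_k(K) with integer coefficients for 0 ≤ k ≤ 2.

Fix the vertex order 0 < 1 < 2 < 3 < 4 and write every simplex with vertices in increasing order. Then dim K = 2 and the simplices of K are:

  0-simplices (5): [0], [1], [2], [3], [4]
  1-simplices (10): [0,1], [0,2], [0,3], [0,4], [1,2], [1,3], [1,4], [2,3], [2,4], [3,4]
  2-simplices (5): [0,1,3], [0,1,4], [0,2,3], [1,2,4], [2,3,4]

giving chain groups C_0 ≅ Z^5, C_1 ≅ Z^10, C_2 ≅ Z^5.

Boundary ∂_1: C_1 → C_0 sends each edge [p,q] (with p < q) to q − p. For instance
  ∂[0,1] = [1] − [0].
This gives a 5×10 integer matrix of rank 4; reducing to Smith normal form yields diagonal entries (1,1,1,1).

Boundary ∂_2: C_2 → C_1 sends each 2-simplex [p,q,r] to [q,r] − [p,r] + [p,q]. For instance
  ∂[1,2,4] = [2,4] − [1,4] + [1,2],
  ∂[0,1,3] = [1,3] − [0,3] + [0,1].
This gives a 10×5 integer matrix of rank 5; reducing to Smith normal form yields diagonal entries (1,1,1,1,1).

Reading off H_k = ker ∂_k / im ∂_{k+1}:

  H_0: rank C_0 − rank ∂_1 = 5 − 4 = 1, and the invariant factors of ∂_1 are all 1, so H_0 = Z.
  H_1: rank ker ∂_1 − rank ∂_2 = (10 − 4) − 5 = 1, and the invariant factors of ∂_2 are all 1, so H_1 = Z.
  H_2: rank ker ∂_2 − rank ∂_3 = (5 − 5) − 0 = 0, and there is no ∂_3, so H_2 = 0.

H_0 ≅ Z,  H_1 ≅ Z,  H_2 = 0.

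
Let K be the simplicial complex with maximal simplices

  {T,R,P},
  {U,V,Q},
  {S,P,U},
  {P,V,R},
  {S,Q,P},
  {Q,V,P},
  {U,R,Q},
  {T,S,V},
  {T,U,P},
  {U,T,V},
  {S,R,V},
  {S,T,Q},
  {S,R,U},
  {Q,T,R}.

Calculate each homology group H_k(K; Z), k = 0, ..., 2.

H_0 ≅ Z,  H_1 ≅ Z^2,  H_2 ≅ Z.

Take the total order P < Q < R < S < T < U < V on the vertex set. Then K (dimension 2) consists of the simplices:

  0-simplices (7): P, Q, R, S, T, U, V
  1-simplices (21): PQ, PR, PS, PT, PU, PV, QR, QS, QT, QU, QV, RS, RT, RU, RV, ST, SU, SV, TU, TV, UV
  2-simplices (14): PQS, PQV, PRT, PRV, PSU, PTU, QRT, QRU, QST, QUV, RSU, RSV, STV, TUV

giving chain groups C_0 ≅ Z^7, C_1 ≅ Z^21, C_2 ≅ Z^14.

∂_1: C_1 → C_0 is given by ∂[p,q] = [q] − [p]. For instance
  ∂PS = S − P.
This gives a 7×21 integer matrix of rank 6; reducing to Smith normal form yields diagonal entries (1,1,1,1,1,1).

∂_2: C_2 → C_1 maps a triangle to the signed sum of its edges. For instance
  ∂QST = ST − QT + QS,
  ∂QRU = RU − QU + QR.
This gives a 21×14 integer matrix of rank 13; reducing to Smith normal form yields diagonal entries (1,1,1,1,1,1,1,1,1,1,1,1,1).

Reading off H_k = ker ∂_k / im ∂_{k+1}:

  H_0: rank C_0 − rank ∂_1 = 7 − 6 = 1, and the invariant factors of ∂_1 are all 1, so H_0 = Z.
  H_1: rank ker ∂_1 − rank ∂_2 = (21 − 6) − 13 = 2, and the invariant factors of ∂_2 are all 1, so H_1 = Z^2.
  H_2: rank ker ∂_2 − rank ∂_3 = (14 − 13) − 0 = 1, and there is no ∂_3, so H_2 = Z.

(K is a triangulation of the torus T^2.)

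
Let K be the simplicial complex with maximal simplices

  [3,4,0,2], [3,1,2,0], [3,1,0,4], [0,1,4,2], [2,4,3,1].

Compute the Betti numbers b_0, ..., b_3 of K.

K has 5 vertices, 10 edges, 10 triangles, 5 3-simplices.
rank ∂_0 = 0, rank ∂_1 = 4 ⇒ b_0 = 5 − 0 − 4 = 1; all invariant factors of ∂_1 are 1 so no torsion. So H_0 ≅ Z.
rank ∂_1 = 4, rank ∂_2 = 6 ⇒ b_1 = 10 − 4 − 6 = 0; all invariant factors of ∂_2 are 1 so no torsion. So H_1 ≅ 0.
rank ∂_2 = 6, rank ∂_3 = 4 ⇒ b_2 = 10 − 6 − 4 = 0; all invariant factors of ∂_3 are 1 so no torsion. So H_2 ≅ 0.
rank ∂_3 = 4, rank ∂_4 = 0 ⇒ b_3 = 5 − 4 − 0 = 1. So H_3 ≅ Z.

b_0 = 1, b_1 = 0, b_2 = 0, b_3 = 1.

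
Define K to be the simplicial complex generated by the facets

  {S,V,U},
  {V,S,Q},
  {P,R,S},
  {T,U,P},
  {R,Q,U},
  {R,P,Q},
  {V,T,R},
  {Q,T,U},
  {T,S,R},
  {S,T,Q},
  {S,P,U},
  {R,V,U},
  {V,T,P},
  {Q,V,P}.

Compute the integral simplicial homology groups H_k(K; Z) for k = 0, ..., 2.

Order the vertices as P < Q < R < S < T < U < V. Listing each simplex with vertices in this order, K has dimension 2 with simplices:

  0-simplices (7): P, Q, R, S, T, U, V
  1-simplices (21): PQ, PR, PS, PT, PU, PV, QR, QS, QT, QU, QV, RS, RT, RU, RV, ST, SU, SV, TU, TV, UV
  2-simplices (14): PQR, PQV, PRS, PSU, PTU, PTV, QRU, QST, QSV, QTU, RST, RTV, RUV, SUV

so the chain groups are C_0 ≅ Z^7, C_1 ≅ Z^21, C_2 ≅ Z^14.

Boundary ∂_1: C_1 → C_0 is given by ∂[p,q] = [q] − [p].
The 7×21 boundary matrix has rank 6 and Smith normal form diag(1,1,1,1,1,1).

Boundary ∂_2: C_2 → C_1 maps a triangle to the signed sum of its edges. For instance
  ∂SUV = UV − SV + SU,
  ∂PSU = SU − PU + PS.
The 21×14 boundary matrix has rank 13 and Smith normal form diag(1,1,1,1,1,1,1,1,1,1,1,1,1).

Reading off H_k = ker ∂_k / im ∂_{k+1}:

  H_0: rank C_0 − rank ∂_1 = 7 − 6 = 1, and the invariant factors of ∂_1 are all 1, so H_0 ≅ Z.
  H_1: rank ker ∂_1 − rank ∂_2 = (21 − 6) − 13 = 2, and the invariant factors of ∂_2 are all 1, so H_1 ≅ Z^2.
  H_2: rank ker ∂_2 − rank ∂_3 = (14 − 13) − 0 = 1, and there is no ∂_3, so H_2 ≅ Z.

As a check, the Euler characteristic is 7 − 21 + 14 = 0, which agrees with 1 − 2 + 1 = 0.

H_0 = Z,  H_1 = Z^2,  H_2 = Z.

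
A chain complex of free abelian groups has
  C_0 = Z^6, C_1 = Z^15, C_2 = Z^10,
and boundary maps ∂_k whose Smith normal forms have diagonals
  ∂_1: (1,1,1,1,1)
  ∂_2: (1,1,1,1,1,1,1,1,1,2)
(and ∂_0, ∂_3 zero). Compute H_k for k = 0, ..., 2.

H_0: b_0 = 6 − 0 − 5 = 1; torsion from ∂_1 factors > 1: none. So H_0 ≅ Z.
H_1: b_1 = 15 − 5 − 10 = 0; torsion from ∂_2 factors > 1: [2]. So H_1 ≅ Z/2.
H_2: b_2 = 10 − 10 − 0 = 0; torsion from ∂_3 factors > 1: none. So H_2 ≅ 0.

H_0 ≅ Z,  H_1 ≅ Z/2,  H_2 = 0.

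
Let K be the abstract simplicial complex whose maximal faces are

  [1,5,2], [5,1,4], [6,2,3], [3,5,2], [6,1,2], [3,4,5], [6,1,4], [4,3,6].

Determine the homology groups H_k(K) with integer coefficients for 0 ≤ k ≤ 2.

Take the total order 1 < 2 < 3 < 4 < 5 < 6 on the vertex set. Then K (dimension 2) consists of the simplices:

  0-simplices (6): [1], [2], [3], [4], [5], [6]
  1-simplices (12): [1,2], [1,4], [1,5], [1,6], [2,3], [2,5], [2,6], [3,4], [3,5], [3,6], [4,5], [4,6]
  2-simplices (8): [1,2,5], [1,2,6], [1,4,5], [1,4,6], [2,3,5], [2,3,6], [3,4,5], [3,4,6]

so the chain groups are C_0 ≅ Z^6, C_1 ≅ Z^12, C_2 ≅ Z^8.

The boundary map ∂_1: C_1 → C_0 sends each edge [p,q] (with p < q) to q − p.
As a 6×12 matrix over Z this has rank 5, with invariant factors (1,1,1,1,1).

∂_2: C_2 → C_1 maps a triangle to the signed sum of its edges. For instance
  ∂[1,4,5] = [4,5] − [1,5] + [1,4],
  ∂[2,3,5] = [3,5] − [2,5] + [2,3].
This gives a 12×8 integer matrix of rank 7; reducing to Smith normal form yields diagonal entries (1,1,1,1,1,1,1).

From H_k ≅ ker(∂_k) / im(∂_{k+1}) we obtain:

  H_0: rank C_0 − rank ∂_1 = 6 − 5 = 1, and the invariant factors of ∂_1 are all 1, so H_0 = Z.
  H_1: rank ker ∂_1 − rank ∂_2 = (12 − 5) − 7 = 0, and the invariant factors of ∂_2 are all 1, so H_1 = 0.
  H_2: rank ker ∂_2 − rank ∂_3 = (8 − 7) − 0 = 1, and there is no ∂_3, so H_2 = Z.

(K is a triangulation of the 2-sphere S^2.)

H_0 ≅ Z,  H_1 = 0,  H_2 ≅ Z.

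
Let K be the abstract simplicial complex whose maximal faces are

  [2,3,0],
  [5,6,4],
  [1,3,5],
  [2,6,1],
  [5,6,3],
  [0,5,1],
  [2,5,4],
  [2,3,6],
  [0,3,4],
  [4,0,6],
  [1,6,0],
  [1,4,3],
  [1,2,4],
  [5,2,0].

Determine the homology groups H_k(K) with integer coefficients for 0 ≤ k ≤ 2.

We work with the vertex ordering 0 < 1 < 2 < 3 < 4 < 5 < 6. The simplices of K, each written with vertices in increasing order, are:

  0-simplices (7): [0], [1], [2], [3], [4], [5], [6]
  1-simplices (21): [0,1], [0,2], [0,3], [0,4], [0,5], [0,6], [1,2], [1,3], [1,4], [1,5], [1,6], [2,3], [2,4], [2,5], [2,6], [3,4], [3,5], [3,6], [4,5], [4,6], [5,6]
  2-simplices (14): [0,1,5], [0,1,6], [0,2,3], [0,2,5], [0,3,4], [0,4,6], [1,2,4], [1,2,6], [1,3,4], [1,3,5], [2,3,6], [2,4,5], [3,5,6], [4,5,6]

Hence C_0 ≅ Z^7, C_1 ≅ Z^21, C_2 ≅ Z^14.

The boundary map ∂_1: C_1 → C_0 sends each edge [p,q] (with p < q) to q − p. For instance
  ∂[3,5] = [5] − [3].
The resulting 7×21 matrix has rank 6, and its Smith normal form has invariant factors (1,1,1,1,1,1).

The boundary map ∂_2: C_2 → C_1 sends each 2-simplex [p,q,r] to [q,r] − [p,r] + [p,q]. For instance
  ∂[0,1,5] = [1,5] − [0,5] + [0,1],
  ∂[1,3,5] = [3,5] − [1,5] + [1,3].
This gives a 21×14 integer matrix of rank 13; reducing to Smith normal form yields diagonal entries (1,1,1,1,1,1,1,1,1,1,1,1,1).

Computing H_k = (kernel of ∂_k) / (image of ∂_{k+1}):

  H_0: rank C_0 − rank ∂_1 = 7 − 6 = 1, and the invariant factors of ∂_1 are all 1, so H_0 = Z.
  H_1: rank ker ∂_1 − rank ∂_2 = (21 − 6) − 13 = 2, and the invariant factors of ∂_2 are all 1, so H_1 = Z^2.
  H_2: rank ker ∂_2 − rank ∂_3 = (14 − 13) − 0 = 1, and there is no ∂_3, so H_2 = Z.

As a check, the Euler characteristic is 7 − 21 + 14 = 0, which agrees with 1 − 2 + 1 = 0.

H_0 ≅ Z,  H_1 ≅ Z^2,  H_2 ≅ Z.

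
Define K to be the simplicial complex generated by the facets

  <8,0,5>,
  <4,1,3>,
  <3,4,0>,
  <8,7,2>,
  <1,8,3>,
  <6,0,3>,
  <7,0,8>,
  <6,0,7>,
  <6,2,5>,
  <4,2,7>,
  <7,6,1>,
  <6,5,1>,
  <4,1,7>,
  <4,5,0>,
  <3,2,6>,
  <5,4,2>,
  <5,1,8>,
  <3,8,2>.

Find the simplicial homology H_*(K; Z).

H_0 ≅ Z,  H_1 ≅ Z^2,  H_2 ≅ Z.

Order the vertices as 0 < 1 < 2 < 3 < 4 < 5 < 6 < 7 < 8. Listing each simplex with vertices in this order, K has dimension 2 with simplices:

  0-simplices (9): [0], [1], [2], [3], [4], [5], [6], [7], [8]
  1-simplices (27): (27 of them)
  2-simplices (18): [0,3,4], [0,3,6], [0,4,5], [0,5,8], [0,6,7], [0,7,8], [1,3,4], [1,3,8], [1,4,7], [1,5,6], [1,5,8], [1,6,7], [2,3,6], [2,3,8], [2,4,5], [2,4,7], [2,5,6], [2,7,8]

giving chain groups C_0 ≅ Z^9, C_1 ≅ Z^27, C_2 ≅ Z^18.

Boundary ∂_1: C_1 → C_0 is given by ∂[p,q] = [q] − [p].
As a 9×27 matrix over Z this has rank 8, with invariant factors (1,1,1,1,1,1,1,1).

∂_2: C_2 → C_1 acts by ∂[p,q,r] = [q,r] − [p,r] + [p,q]. For instance
  ∂[1,5,8] = [5,8] − [1,8] + [1,5],
  ∂[0,3,6] = [3,6] − [0,6] + [0,3].
The 27×18 boundary matrix has rank 17 and Smith normal form diag(1,1,1,1,1,1,1,1,1,1,1,1,1,1,1,1,1).

Computing H_k = (kernel of ∂_k) / (image of ∂_{k+1}):

  H_0: rank C_0 − rank ∂_1 = 9 − 8 = 1, and the invariant factors of ∂_1 are all 1, so H_0 = Z.
  H_1: rank ker ∂_1 − rank ∂_2 = (27 − 8) − 17 = 2, and the invariant factors of ∂_2 are all 1, so H_1 = Z^2.
  H_2: rank ker ∂_2 − rank ∂_3 = (18 − 17) − 0 = 1, and there is no ∂_3, so H_2 = Z.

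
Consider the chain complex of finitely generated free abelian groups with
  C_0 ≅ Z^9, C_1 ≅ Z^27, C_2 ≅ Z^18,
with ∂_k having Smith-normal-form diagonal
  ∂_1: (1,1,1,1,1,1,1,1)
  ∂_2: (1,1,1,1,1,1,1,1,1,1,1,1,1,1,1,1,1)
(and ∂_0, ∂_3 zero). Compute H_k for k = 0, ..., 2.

H_0: b_0 = 9 − 0 − 8 = 1; torsion from ∂_1 factors > 1: none. So H_0 = Z.
H_1: b_1 = 27 − 8 − 17 = 2; torsion from ∂_2 factors > 1: none. So H_1 = Z^2.
H_2: b_2 = 18 − 17 − 0 = 1; torsion from ∂_3 factors > 1: none. So H_2 = Z.

H_0 = Z,  H_1 = Z^2,  H_2 = Z.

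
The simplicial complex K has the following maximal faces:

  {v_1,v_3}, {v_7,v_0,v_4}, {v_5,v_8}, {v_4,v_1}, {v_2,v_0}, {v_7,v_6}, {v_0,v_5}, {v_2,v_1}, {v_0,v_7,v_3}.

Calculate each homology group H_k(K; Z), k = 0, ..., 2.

H_0 = Z,  H_1 = Z^2,  H_2 = 0.

Take the total order v_0 < v_1 < v_2 < v_3 < v_4 < v_5 < v_6 < v_7 < v_8 on the vertex set. Then K (dimension 2) consists of the simplices:

  0-simplices (9): [v_0], [v_1], [v_2], [v_3], [v_4], [v_5], [v_6], [v_7], [v_8]
  1-simplices (12): [v_0,v_2], [v_0,v_3], [v_0,v_4], [v_0,v_5], [v_0,v_7], [v_1,v_2], [v_1,v_3], [v_1,v_4], [v_3,v_7], [v_4,v_7], [v_5,v_8], [v_6,v_7]
  2-simplices (2): [v_0,v_3,v_7], [v_0,v_4,v_7]

so the chain groups are C_0 ≅ Z^9, C_1 ≅ Z^12, C_2 ≅ Z^2.

∂_1: C_1 → C_0 sends each edge [p,q] (with p < q) to q − p. For instance
  ∂[v_4,v_7] = [v_7] − [v_4].
As a 9×12 matrix over Z this has rank 8, with invariant factors (1,1,1,1,1,1,1,1).

∂_2: C_2 → C_1 maps a triangle to the signed sum of its edges. For instance
  ∂[v_0,v_3,v_7] = [v_3,v_7] − [v_0,v_7] + [v_0,v_3],
  ∂[v_0,v_4,v_7] = [v_4,v_7] − [v_0,v_7] + [v_0,v_4].
The resulting 12×2 matrix has rank 2, and its Smith normal form has invariant factors (1,1).

Reading off H_k = ker ∂_k / im ∂_{k+1}:

  H_0: rank C_0 − rank ∂_1 = 9 − 8 = 1, and the invariant factors of ∂_1 are all 1, so H_0 ≅ Z.
  H_1: rank ker ∂_1 − rank ∂_2 = (12 − 8) − 2 = 2, and the invariant factors of ∂_2 are all 1, so H_1 ≅ Z^2.
  H_2: rank ker ∂_2 − rank ∂_3 = (2 − 2) − 0 = 0, and there is no ∂_3, so H_2 ≅ 0.

As a check, the Euler characteristic is 9 − 12 + 2 = -1, which agrees with 1 − 2 + 0 = -1.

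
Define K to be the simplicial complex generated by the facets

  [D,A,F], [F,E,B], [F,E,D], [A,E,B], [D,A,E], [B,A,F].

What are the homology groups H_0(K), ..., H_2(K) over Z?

H_0 ≅ Z,  H_1 = 0,  H_2 ≅ Z.

We work with the vertex ordering A < B < D < E < F. The simplices of K, each written with vertices in increasing order, are:

  0-simplices (5): A, B, D, E, F
  1-simplices (9): AB, AD, AE, AF, BE, BF, DE, DF, EF
  2-simplices (6): ABE, ABF, ADE, ADF, BEF, DEF

giving chain groups C_0 ≅ Z^5, C_1 ≅ Z^9, C_2 ≅ Z^6.

Boundary ∂_1: C_1 → C_0 is given by ∂[p,q] = [q] − [p].
The resulting 5×9 matrix has rank 4, and its Smith normal form has invariant factors (1,1,1,1).

∂_2: C_2 → C_1 maps a triangle to the signed sum of its edges. For instance
  ∂ADE = DE − AE + AD,
  ∂ABE = BE − AE + AB.
The resulting 9×6 matrix has rank 5, and its Smith normal form has invariant factors (1,1,1,1,1).

Computing H_k = (kernel of ∂_k) / (image of ∂_{k+1}):

  H_0: rank C_0 − rank ∂_1 = 5 − 4 = 1, and the invariant factors of ∂_1 are all 1, so H_0 ≅ Z.
  H_1: rank ker ∂_1 − rank ∂_2 = (9 − 4) − 5 = 0, and the invariant factors of ∂_2 are all 1, so H_1 ≅ 0.
  H_2: rank ker ∂_2 − rank ∂_3 = (6 − 5) − 0 = 1, and there is no ∂_3, so H_2 ≅ Z.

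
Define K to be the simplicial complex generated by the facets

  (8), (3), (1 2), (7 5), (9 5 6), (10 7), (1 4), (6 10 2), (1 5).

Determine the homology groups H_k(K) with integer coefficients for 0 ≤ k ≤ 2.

H_0 ≅ Z^3,  H_1 ≅ Z^2,  H_2 = 0.

We work with the vertex ordering 1 < 2 < 3 < 4 < 5 < 6 < 7 < 8 < 9 < 10. The simplices of K, each written with vertices in increasing order, are:

  0-simplices (10): [1], [2], [3], [4], [5], [6], [7], [8], [9], [10]
  1-simplices (11): [1,2], [1,4], [1,5], [2,6], [2,10], [5,6], [5,7], [5,9], [6,9], [6,10], [7,10]
  2-simplices (2): [2,6,10], [5,6,9]

giving chain groups C_0 ≅ Z^10, C_1 ≅ Z^11, C_2 ≅ Z^2.

∂_1: C_1 → C_0 sends each edge [p,q] (with p < q) to q − p. For instance
  ∂[1,2] = [2] − [1].
The 10×11 boundary matrix has rank 7 and Smith normal form diag(1,1,1,1,1,1,1).

Boundary ∂_2: C_2 → C_1 maps a triangle to the signed sum of its edges. For instance
  ∂[5,6,9] = [6,9] − [5,9] + [5,6],
  ∂[2,6,10] = [6,10] − [2,10] + [2,6].
As a 11×2 matrix over Z this has rank 2, with invariant factors (1,1).

Now H_k = ker ∂_k / im ∂_{k+1}, so:

  H_0: rank C_0 − rank ∂_1 = 10 − 7 = 3, and the invariant factors of ∂_1 are all 1, so H_0 = Z^3.
  H_1: rank ker ∂_1 − rank ∂_2 = (11 − 7) − 2 = 2, and the invariant factors of ∂_2 are all 1, so H_1 = Z^2.
  H_2: rank ker ∂_2 − rank ∂_3 = (2 − 2) − 0 = 0, and there is no ∂_3, so H_2 = 0.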